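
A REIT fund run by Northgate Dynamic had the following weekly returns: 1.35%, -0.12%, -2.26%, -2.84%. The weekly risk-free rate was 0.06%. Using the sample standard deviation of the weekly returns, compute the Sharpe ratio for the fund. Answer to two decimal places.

r̄ = (1.35 − 0.12 − 2.26 − 2.84) / 4 = -0.9675%
Σ(r − r̄)² = (1.35 − (-0.9675))² + (-0.12 − (-0.9675))² + … = 11.2659
sample σ = √(11.2659 / 3) = √3.7553 = 1.9379%
Sharpe = (r̄ − rf) / σ = (-0.9675 − 0.06) / 1.9379 = -1.0275 / 1.9379 = -0.5302

-0.53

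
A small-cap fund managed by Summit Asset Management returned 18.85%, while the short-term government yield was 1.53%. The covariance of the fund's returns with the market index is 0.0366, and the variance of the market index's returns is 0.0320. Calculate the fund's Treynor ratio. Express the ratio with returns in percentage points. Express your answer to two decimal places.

β = Cov / Var = 0.0366 / 0.0320 = 1.1438
Treynor = (Rp − Rf) / β = (18.85% − 1.53%) / 1.1438 = 17.32 / 1.1438 = 15.1425

15.14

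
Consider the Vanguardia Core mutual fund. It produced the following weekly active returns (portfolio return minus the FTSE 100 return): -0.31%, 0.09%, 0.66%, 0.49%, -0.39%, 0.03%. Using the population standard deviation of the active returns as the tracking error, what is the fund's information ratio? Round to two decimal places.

0.25

r̄ = (-0.31 + 0.09 + 0.66 + 0.49 − 0.39 + 0.03) / 6 = 0.0950%
Σ(r − r̄)² = (-0.31 − 0.0950)² + (0.09 − 0.0950)² + (0.66 − 0.0950)² + … = 0.8788
σ = √[0.8788 / 6] = 0.3827%
IR = r̄ / tracking error = 0.0950 / 0.3827 = 0.2482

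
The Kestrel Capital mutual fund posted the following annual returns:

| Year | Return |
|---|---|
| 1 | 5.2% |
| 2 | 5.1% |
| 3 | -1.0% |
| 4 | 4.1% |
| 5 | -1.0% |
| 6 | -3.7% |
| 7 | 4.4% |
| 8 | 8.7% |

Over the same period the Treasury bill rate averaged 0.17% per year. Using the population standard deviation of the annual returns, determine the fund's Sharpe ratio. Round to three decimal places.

r̄ = (5.2 + 5.1 − 1 + 4.1 − 1 − 3.7 + 4.4 + 8.7) / 8 = 21.80 / 8 = 2.7250%
Σ(r − r̄)² = 121.1950; population σ = √(121.1950/8) = 3.8922%
Sharpe = (r̄ − rf) / σ = (2.7250 − 0.17) / 3.8922 = 2.5550 / 3.8922 = 0.6564

0.656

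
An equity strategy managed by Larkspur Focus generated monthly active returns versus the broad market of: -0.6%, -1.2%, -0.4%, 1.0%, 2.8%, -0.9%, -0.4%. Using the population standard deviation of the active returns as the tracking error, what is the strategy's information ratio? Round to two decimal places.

0.03

Mean return r̄ = 0.30 / 7 = 0.0429%
Σ(r − r̄)² = (-0.6 − 0.0429)² + (-1.2 − 0.0429)² + (-0.4 − 0.0429)² + … = 11.7571
σ = √[11.7571 / 7] = 1.2960%
IR = r̄ / tracking error = 0.0429 / 1.2960 = 0.0331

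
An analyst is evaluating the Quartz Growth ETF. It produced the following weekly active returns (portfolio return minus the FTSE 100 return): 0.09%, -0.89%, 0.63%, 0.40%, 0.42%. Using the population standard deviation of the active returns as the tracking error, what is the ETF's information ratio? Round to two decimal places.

0.24

r̄ = (0.09 − 0.89 + 0.63 + 0.4 + 0.42) / 5 = 0.1300%
Population σ = √[Σ(r − r̄)² / 5] = √[1.4490 / 5] = √0.2898 = 0.5383%
IR = r̄ / tracking error = 0.1300 / 0.5383 = 0.2415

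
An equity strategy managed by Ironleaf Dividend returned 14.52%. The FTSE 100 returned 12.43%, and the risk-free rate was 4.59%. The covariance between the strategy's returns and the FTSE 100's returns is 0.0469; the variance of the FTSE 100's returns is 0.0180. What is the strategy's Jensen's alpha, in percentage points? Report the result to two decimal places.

-10.50

β = Cov / Var = 0.0469 / 0.0180 = 2.6056
E[R] = Rf + β(Rm − Rf) = 4.59% + 2.6056 × (12.43% − 4.59%) = 25.0179%
α = Rp − E[R] = 14.52% − 25.0179% = -10.4979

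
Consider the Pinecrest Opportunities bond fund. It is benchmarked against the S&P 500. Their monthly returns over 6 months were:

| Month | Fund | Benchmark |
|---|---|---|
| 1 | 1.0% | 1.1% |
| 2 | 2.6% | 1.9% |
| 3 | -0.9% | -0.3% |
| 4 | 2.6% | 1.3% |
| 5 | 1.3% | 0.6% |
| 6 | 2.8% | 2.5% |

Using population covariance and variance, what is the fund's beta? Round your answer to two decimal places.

r̄p = 1.5667%,  r̄m = 1.1833%
Cov = Σ(rp − r̄p)(rm − r̄m) / 6 = 1.0578
Var(rm) = Σ(rm − r̄m)² / 6 = 0.8014
β = Cov / Var = 1.0578 / 0.8014 = 1.3199

1.32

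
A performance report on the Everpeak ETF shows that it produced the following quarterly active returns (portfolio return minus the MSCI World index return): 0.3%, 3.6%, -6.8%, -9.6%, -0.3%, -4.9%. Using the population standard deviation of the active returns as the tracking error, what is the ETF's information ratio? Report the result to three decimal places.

r̄ = (0.3 + 3.6 − 6.8 − 9.6 − 0.3 − 4.9) / 6 = -17.70 / 6 = -2.9500%
Population σ = √[Σ(r − r̄)² / 6] = √[123.3350 / 6] = √20.5558 = 4.5339%
IR = r̄ / tracking error = -2.9500 / 4.5339 = -0.6507

-0.651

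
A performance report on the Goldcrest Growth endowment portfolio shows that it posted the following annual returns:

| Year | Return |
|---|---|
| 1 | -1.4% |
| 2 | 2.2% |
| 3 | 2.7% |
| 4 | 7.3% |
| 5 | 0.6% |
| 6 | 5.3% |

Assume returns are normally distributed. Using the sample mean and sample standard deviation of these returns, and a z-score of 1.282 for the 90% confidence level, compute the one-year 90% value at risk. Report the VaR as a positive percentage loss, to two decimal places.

r̄ = (-1.4 + 2.2 + 2.7 + 7.3 + 0.6 + 5.3) / 6 = 2.7833%
Sample σ = √[Σ(r − r̄)² / 5] = √[49.3483 / 5] = √9.8697 = 3.1416%
VaR = −(r̄ − z·σ) = −(2.7833 − 1.282 × 3.1416) = −(-1.2442) = 1.2442%

1.24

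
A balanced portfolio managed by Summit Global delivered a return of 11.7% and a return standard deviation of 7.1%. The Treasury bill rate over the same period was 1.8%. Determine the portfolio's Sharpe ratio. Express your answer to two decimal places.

1.39

Sharpe = (Rp − Rf) / σp = (11.7% − 1.8%) / 7.1% = 9.90% / 7.1% = 1.3944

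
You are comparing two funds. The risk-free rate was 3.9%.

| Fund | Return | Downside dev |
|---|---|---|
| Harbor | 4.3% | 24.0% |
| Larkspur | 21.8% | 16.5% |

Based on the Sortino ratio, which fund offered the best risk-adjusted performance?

Harbor: Sortino ratio = (4.3% − 3.9%) / 24.0% = 0.017
Larkspur: Sortino ratio = (21.8% − 3.9%) / 16.5% = 1.085
Highest: Larkspur (1.085).

Larkspur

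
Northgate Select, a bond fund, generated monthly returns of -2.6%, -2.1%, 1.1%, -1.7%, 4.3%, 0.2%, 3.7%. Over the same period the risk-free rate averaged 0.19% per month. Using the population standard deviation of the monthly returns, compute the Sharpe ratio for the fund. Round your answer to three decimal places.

0.087

r̄ = (-2.6 − 2.1 + 1.1 − 1.7 + 4.3 + 0.2 + 3.7) / 7 = 2.90 / 7 = 0.4143%
Σ(r − r̄)² = (-2.6 − 0.4143)² + (-2.1 − 0.4143)² + … = 46.2886
population σ = √(46.2886 / 7) = √6.6127 = 2.5715%
Sharpe = (r̄ − rf) / σ = (0.4143 − 0.19) / 2.5715 = 0.2243 / 2.5715 = 0.0872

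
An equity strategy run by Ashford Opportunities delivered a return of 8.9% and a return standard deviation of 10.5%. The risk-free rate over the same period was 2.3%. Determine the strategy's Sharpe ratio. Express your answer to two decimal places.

Sharpe = (Rp − Rf) / σp = (8.9% − 2.3%) / 10.5% = 6.60% / 10.5% = 0.6286

0.63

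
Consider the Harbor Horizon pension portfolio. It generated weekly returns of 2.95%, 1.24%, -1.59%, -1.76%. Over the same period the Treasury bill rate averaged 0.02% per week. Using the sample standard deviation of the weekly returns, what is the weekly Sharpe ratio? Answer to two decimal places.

0.08

μ = (2.95 + 1.24 − 1.59 − 1.76) / 4 = 0.2100%
Sample σ = √[Σ(r − μ)² / 3] = √[15.6894 / 3] = √5.2298 = 2.2869%
Sharpe = (μ − rf) / σ = (0.2100 − 0.02) / 2.2869 = 0.1900 / 2.2869 = 0.0831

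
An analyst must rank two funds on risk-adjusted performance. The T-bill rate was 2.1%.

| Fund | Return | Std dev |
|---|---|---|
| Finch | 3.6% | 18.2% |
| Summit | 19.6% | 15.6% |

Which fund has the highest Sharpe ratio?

Summit

Finch: Sharpe ratio = (3.6% − 2.1%) / 18.2% = 0.082
Summit: Sharpe ratio = (19.6% − 2.1%) / 15.6% = 1.122
Highest: Summit (1.122).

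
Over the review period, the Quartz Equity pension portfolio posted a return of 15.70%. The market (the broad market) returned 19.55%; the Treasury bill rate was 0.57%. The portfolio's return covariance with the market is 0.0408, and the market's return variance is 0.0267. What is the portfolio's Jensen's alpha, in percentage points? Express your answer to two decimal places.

β = Cov / Var = 0.0408 / 0.0267 = 1.5281
E[R] = Rf + β(Rm − Rf) = 0.57% + 1.5281 × (19.55% − 0.57%) = 29.5733%
α = Rp − E[R] = 15.70% − 29.5733% = -13.8733

-13.87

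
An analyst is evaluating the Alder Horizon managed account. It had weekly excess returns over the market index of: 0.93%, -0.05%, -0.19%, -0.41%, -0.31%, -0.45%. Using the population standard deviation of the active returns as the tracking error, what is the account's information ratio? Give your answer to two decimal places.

-0.17

r̄ = (0.93 − 0.05 − 0.19 − 0.41 − 0.31 − 0.45) / 6 = -0.0800%
Population σ = √[Σ(r − r̄)² / 6] = √[1.3318 / 6] = √0.2220 = 0.4712%
IR = r̄ / tracking error = -0.0800 / 0.4712 = -0.1698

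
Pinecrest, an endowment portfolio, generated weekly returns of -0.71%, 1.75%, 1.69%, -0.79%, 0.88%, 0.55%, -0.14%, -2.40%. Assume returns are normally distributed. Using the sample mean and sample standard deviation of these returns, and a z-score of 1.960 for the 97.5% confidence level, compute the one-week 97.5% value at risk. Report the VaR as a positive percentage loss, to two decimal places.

2.65

μ = (-0.71 + 1.75 + 1.69 − 0.79 + 0.88 + 0.55 − 0.14 − 2.4) / 8 = 0.830 / 8 = 0.1038%
Σ(r − μ)² = (-0.71 − 0.1038)² + (1.75 − 0.1038)² + … = 13.8172
sample σ = √(13.8172 / 7) = √1.9739 = 1.4050%
VaR = −(μ − z·σ) = −(0.1038 − 1.960 × 1.4050) = −(-2.6500) = 2.6500%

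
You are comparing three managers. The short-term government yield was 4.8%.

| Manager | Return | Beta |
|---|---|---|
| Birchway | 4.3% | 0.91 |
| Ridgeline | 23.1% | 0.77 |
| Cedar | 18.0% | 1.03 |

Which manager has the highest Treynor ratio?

Birchway: Treynor = (4.3% − 4.8%) / 0.91 = -0.549
Ridgeline: Treynor = (23.1% − 4.8%) / 0.77 = 23.766
Cedar: Treynor = (18.0% − 4.8%) / 1.03 = 12.816
Highest: Ridgeline (23.766).

Ridgeline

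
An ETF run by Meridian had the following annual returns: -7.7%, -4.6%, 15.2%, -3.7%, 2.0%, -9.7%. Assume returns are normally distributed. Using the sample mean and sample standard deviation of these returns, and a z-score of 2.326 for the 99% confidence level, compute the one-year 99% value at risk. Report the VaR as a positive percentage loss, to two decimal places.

μ = (-7.7 − 4.6 + 15.2 − 3.7 + 2 − 9.7) / 6 = -8.50 / 6 = -1.4167%
Sample std dev = √[411.2283 / 5] = 9.0689%
VaR = −(μ − z·σ) = −(-1.4167 − 2.326 × 9.0689) = −(-22.5110) = 22.5110%

22.51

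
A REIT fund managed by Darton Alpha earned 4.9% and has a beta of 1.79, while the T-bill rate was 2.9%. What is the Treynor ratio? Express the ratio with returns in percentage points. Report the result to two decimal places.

Treynor = (Rp − Rf) / β = (4.9% − 2.9%) / 1.79 = 2.00 / 1.79 = 1.1173

1.12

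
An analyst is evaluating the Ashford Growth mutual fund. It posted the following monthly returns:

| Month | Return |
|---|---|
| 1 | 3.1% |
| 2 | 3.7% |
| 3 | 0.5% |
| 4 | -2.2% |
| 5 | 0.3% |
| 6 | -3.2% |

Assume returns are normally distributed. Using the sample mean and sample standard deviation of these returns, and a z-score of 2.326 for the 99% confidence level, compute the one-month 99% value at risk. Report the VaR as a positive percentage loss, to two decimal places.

6.04

μ = (3.1 + 3.7 + 0.5 − 2.2 + 0.3 − 3.2) / 6 = 2.20 / 6 = 0.3667%
Σ(r − μ)² = 37.9133; sample σ = √(37.9133/5) = 2.7537%
VaR = −(μ − z·σ) = −(0.3667 − 2.326 × 2.7537) = −(-6.0384) = 6.0384%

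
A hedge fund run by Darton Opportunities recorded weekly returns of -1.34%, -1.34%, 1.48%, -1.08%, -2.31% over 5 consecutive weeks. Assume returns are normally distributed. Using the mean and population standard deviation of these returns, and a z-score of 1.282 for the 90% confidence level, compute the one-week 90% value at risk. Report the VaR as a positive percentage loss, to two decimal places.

2.55

r̄ = (-1.34 − 1.34 + 1.48 − 1.08 − 2.31) / 5 = -0.9180%
Σ(r − r̄)² = (-1.34 − (-0.9180))² + (-1.34 − (-0.9180))² + (1.48 − (-0.9180))² + … = 8.0705
σ = √[8.0705 / 5] = 1.2705%
VaR = −(r̄ − z·σ) = −(-0.9180 − 1.282 × 1.2705) = −(-2.5468) = 2.5468%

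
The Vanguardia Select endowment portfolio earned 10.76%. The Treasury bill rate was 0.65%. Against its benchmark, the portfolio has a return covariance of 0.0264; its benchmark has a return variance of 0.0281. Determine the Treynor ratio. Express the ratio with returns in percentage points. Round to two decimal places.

β = Cov / Var = 0.0264 / 0.0281 = 0.9395
Treynor = (Rp − Rf) / β = (10.76% − 0.65%) / 0.9395 = 10.11 / 0.9395 = 10.7610

10.76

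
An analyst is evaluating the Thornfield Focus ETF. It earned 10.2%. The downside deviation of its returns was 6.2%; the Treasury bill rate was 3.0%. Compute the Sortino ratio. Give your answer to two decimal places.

1.16

Sortino = (Rp − Rf) / σd = (10.2% − 3.0%) / 6.2% = 7.20% / 6.2% = 1.1613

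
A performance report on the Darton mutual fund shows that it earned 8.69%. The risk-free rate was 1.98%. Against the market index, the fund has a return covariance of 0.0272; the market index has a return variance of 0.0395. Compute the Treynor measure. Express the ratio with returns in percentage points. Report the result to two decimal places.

β = Cov / Var = 0.0272 / 0.0395 = 0.6886
Treynor = (Rp − Rf) / β = (8.69% − 1.98%) / 0.6886 = 6.71 / 0.6886 = 9.7444

9.74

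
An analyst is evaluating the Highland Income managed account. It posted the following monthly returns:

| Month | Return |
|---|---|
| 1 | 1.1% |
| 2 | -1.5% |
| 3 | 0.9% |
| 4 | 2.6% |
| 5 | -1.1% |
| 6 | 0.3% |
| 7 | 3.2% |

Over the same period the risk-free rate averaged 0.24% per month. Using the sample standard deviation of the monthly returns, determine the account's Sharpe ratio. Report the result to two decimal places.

μ = (1.1 − 1.5 + 0.9 + 2.6 − 1.1 + 0.3 + 3.2) / 7 = 5.50 / 7 = 0.7857%
Sample std dev = √[18.2486 / 6] = 1.7440%
Sharpe = (μ − rf) / σ = (0.7857 − 0.24) / 1.7440 = 0.5457 / 1.7440 = 0.3129

0.31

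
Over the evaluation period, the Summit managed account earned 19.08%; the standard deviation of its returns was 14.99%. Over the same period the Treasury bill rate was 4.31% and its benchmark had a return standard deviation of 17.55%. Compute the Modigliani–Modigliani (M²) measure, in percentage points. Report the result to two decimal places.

21.60

Sharpe = (Rp − Rf) / σp = (19.08% − 4.31%) / 14.99% = 0.9853
M² = Rf + Sharpe × σm = 4.31% + 0.9853 × 17.55% = 21.6020%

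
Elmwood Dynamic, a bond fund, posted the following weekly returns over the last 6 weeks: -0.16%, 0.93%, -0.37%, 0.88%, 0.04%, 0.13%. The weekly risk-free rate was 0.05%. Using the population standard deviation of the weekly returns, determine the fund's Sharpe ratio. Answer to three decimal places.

r̄ = (-0.16 + 0.93 − 0.37 + 0.88 + 0.04 + 0.13) / 6 = 1.450 / 6 = 0.2417%
Population std dev = √[1.4699 / 6] = 0.4950%
Sharpe = (r̄ − rf) / σ = (0.2417 − 0.05) / 0.4950 = 0.1917 / 0.4950 = 0.3873

0.387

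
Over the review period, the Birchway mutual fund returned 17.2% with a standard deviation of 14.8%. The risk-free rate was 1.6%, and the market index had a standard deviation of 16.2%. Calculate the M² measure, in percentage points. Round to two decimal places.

Sharpe = (Rp − Rf) / σp = (17.2% − 1.6%) / 14.8% = 1.0541
M² = Rf + Sharpe × σm = 1.6% + 1.0541 × 16.2% = 18.6764%

18.68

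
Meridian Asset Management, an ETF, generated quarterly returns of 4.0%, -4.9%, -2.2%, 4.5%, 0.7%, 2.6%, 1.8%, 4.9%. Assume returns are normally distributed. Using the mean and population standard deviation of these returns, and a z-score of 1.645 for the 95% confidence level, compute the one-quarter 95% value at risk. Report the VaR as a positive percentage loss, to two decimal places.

3.88

r̄ = (4 − 4.9 − 2.2 + 4.5 + 0.7 + 2.6 + 1.8 + 4.9) / 8 = 11.40 / 8 = 1.4250%
Σ(r − r̄)² = (4 − 1.4250)² + (-4.9 − 1.4250)² + … = 83.3550
population σ = √(83.3550 / 8) = √10.4194 = 3.2279%
VaR = −(r̄ − z·σ) = −(1.4250 − 1.645 × 3.2279) = −(-3.8849) = 3.8849%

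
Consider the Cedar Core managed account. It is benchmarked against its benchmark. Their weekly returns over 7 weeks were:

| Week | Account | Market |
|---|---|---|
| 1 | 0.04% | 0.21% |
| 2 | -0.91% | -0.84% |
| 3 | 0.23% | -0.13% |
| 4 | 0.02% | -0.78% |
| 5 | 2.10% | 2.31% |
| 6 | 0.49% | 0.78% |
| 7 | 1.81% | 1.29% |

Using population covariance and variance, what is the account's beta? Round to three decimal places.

0.863

r̄p = 0.5400%,  r̄m = 0.4057%
Cov = Σ(rp − r̄p)(rm − r̄m) / 7 = 0.9660
Var(rm) = Σ(rm − r̄m)² / 7 = 1.1188
β = Cov / Var = 0.9660 / 1.1188 = 0.8634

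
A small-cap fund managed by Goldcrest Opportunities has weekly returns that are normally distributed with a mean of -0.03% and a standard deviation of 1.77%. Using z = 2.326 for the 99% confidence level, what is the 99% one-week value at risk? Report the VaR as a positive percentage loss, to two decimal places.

VaR (as % loss) = −(μ − z·σ) = −(-0.03% − 2.326 × 1.77%) = −(-4.14702%) = 4.14702%

4.15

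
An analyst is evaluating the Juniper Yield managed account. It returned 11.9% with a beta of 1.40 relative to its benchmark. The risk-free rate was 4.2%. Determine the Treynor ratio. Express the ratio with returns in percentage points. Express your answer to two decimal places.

Treynor = (Rp − Rf) / β = (11.9% − 4.2%) / 1.40 = 7.70 / 1.40 = 5.5000

5.50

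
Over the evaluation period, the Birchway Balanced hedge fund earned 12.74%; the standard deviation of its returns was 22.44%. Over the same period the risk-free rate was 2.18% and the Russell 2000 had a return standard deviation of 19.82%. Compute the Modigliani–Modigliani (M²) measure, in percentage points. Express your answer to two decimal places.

11.51

Sharpe = (Rp − Rf) / σp = (12.74% − 2.18%) / 22.44% = 0.4706
M² = Rf + Sharpe × σm = 2.18% + 0.4706 × 19.82% = 11.5073%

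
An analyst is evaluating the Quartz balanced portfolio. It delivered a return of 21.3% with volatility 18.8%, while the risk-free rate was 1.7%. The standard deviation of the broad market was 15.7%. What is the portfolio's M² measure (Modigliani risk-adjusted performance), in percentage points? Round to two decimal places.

Sharpe = (Rp − Rf) / σp = (21.3% − 1.7%) / 18.8% = 1.0426
M² = Rf + Sharpe × σm = 1.7% + 1.0426 × 15.7% = 18.0688%

18.07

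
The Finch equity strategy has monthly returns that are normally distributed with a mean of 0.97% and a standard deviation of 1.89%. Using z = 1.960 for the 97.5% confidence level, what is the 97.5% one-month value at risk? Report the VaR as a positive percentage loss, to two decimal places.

2.73

VaR (as % loss) = −(μ − z·σ) = −(0.97% − 1.960 × 1.89%) = −(-2.7344%) = 2.7344%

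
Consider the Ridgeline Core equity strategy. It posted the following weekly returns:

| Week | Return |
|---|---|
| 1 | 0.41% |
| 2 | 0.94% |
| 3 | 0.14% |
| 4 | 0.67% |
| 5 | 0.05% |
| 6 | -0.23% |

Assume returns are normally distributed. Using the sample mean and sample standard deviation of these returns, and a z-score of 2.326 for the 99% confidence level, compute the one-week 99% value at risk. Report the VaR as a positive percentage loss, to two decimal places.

0.67

Mean return r̄ = 1.980 / 6 = 0.3300%
Sample σ = √[Σ(r − r̄)² / 5] = √[0.9222 / 5] = √0.1844 = 0.4294%
VaR = −(r̄ − z·σ) = −(0.3300 − 2.326 × 0.4294) = −(-0.6688) = 0.6688%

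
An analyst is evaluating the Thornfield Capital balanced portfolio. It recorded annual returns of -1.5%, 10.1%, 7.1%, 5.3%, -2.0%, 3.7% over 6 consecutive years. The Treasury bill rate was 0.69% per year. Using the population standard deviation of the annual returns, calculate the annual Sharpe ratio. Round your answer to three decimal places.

r̄ = (-1.5 + 10.1 + 7.1 + 5.3 − 2 + 3.7) / 6 = 22.70 / 6 = 3.7833%
Population σ = √[Σ(r − r̄)² / 6] = √[114.5683 / 6] = √19.0947 = 4.3697%
Sharpe = (r̄ − rf) / σ = (3.7833 − 0.69) / 4.3697 = 3.0933 / 4.3697 = 0.7079

0.708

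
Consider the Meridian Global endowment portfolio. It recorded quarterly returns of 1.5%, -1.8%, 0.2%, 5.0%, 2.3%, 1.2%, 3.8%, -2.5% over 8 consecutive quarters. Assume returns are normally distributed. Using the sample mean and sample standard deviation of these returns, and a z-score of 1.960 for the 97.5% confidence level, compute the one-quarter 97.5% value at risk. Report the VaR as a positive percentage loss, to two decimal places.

Mean return μ = 9.70 / 8 = 1.2125%
Σ(r − μ)² = 46.1888; sample σ = √(46.1888/7) = 2.5687%
VaR = −(μ − z·σ) = −(1.2125 − 1.960 × 2.5687) = −(-3.8222) = 3.8222%

3.82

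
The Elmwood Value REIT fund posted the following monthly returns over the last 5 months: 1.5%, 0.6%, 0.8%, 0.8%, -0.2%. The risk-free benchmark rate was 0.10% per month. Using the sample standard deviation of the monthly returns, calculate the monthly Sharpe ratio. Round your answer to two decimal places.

0.99

r̄ = (1.5 + 0.6 + 0.8 + 0.8 − 0.2) / 5 = 0.7000%
Sample std dev = √[1.4800 / 4] = 0.6083%
Sharpe = (r̄ − rf) / σ = (0.7000 − 0.1) / 0.6083 = 0.6000 / 0.6083 = 0.9864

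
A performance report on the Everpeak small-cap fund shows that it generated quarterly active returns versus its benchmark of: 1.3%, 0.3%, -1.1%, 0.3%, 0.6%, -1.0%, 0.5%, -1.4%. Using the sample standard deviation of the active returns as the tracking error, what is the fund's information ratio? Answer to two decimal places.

r̄ = (1.3 + 0.3 − 1.1 + 0.3 + 0.6 − 1 + 0.5 − 1.4) / 8 = -0.50 / 8 = -0.0625%
Sample std dev = √[6.6188 / 7] = 0.9724%
IR = r̄ / tracking error = -0.0625 / 0.9724 = -0.0643

-0.06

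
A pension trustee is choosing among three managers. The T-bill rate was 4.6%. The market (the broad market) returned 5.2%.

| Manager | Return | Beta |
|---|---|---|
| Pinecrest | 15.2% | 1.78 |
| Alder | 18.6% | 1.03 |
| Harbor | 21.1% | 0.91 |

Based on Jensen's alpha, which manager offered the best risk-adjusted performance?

Harbor

Pinecrest: α = 15.2% − [4.6% + 1.78 × (5.2% − 4.6%)] = 9.532
Alder: α = 18.6% − [4.6% + 1.03 × (5.2% − 4.6%)] = 13.382
Harbor: α = 21.1% − [4.6% + 0.91 × (5.2% − 4.6%)] = 15.954
Highest: Harbor (15.954).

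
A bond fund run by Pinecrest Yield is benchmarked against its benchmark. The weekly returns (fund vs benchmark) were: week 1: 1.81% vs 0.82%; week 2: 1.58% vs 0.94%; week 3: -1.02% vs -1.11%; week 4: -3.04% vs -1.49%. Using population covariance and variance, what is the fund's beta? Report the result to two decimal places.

r̄p = -0.1675%,  r̄m = -0.2100%
Cov = Σ(rp − r̄p)(rm − r̄m) / 4 = 2.1226
Var(rm) = Σ(rm − r̄m)² / 4 = 1.2080
β = Cov / Var = 2.1226 / 1.2080 = 1.7571

1.76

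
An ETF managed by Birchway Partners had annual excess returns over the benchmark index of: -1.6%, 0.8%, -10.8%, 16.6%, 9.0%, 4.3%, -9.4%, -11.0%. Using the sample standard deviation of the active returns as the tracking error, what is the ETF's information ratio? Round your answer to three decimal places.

-0.026

r̄ = (-1.6 + 0.8 − 10.8 + 16.6 + 9 + 4.3 − 9.4 − 11) / 8 = -2.10 / 8 = -0.2625%
Σ(r − r̄)² = 703.6988; sample σ = √(703.6988/7) = 10.0264%
IR = r̄ / tracking error = -0.2625 / 10.0264 = -0.0262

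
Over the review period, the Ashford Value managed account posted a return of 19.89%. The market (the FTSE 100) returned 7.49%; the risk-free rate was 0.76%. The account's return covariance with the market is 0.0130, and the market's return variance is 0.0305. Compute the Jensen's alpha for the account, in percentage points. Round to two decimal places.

16.26

β = Cov / Var = 0.0130 / 0.0305 = 0.4262
E[R] = Rf + β(Rm − Rf) = 0.76% + 0.4262 × (7.49% − 0.76%) = 3.6283%
α = Rp − E[R] = 19.89% − 3.6283% = 16.2617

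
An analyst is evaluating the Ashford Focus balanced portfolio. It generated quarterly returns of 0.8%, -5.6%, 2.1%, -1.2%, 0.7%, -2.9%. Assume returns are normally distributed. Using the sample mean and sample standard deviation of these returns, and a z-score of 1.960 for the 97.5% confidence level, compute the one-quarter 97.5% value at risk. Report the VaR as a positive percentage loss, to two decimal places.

r̄ = (0.8 − 5.6 + 2.1 − 1.2 + 0.7 − 2.9) / 6 = -6.10 / 6 = -1.0167%
Sample σ = √[Σ(r − r̄)² / 5] = √[40.5483 / 5] = √8.1097 = 2.8478%
VaR = −(r̄ − z·σ) = −(-1.0167 − 1.960 × 2.8478) = −(-6.5984) = 6.5984%

6.60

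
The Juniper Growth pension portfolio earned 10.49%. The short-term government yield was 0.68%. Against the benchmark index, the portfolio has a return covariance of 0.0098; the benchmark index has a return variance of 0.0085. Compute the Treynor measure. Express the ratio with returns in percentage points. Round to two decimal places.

8.51

β = Cov / Var = 0.0098 / 0.0085 = 1.1529
Treynor = (Rp − Rf) / β = (10.49% − 0.68%) / 1.1529 = 9.81 / 1.1529 = 8.5090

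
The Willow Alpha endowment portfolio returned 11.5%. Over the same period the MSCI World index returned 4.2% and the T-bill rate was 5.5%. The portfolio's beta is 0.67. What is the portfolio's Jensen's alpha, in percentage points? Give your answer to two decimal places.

6.87

CAPM expected return = Rf + β(Rm − Rf) = 5.5% + 0.67 × (4.2% − 5.5%) = 5.5 + 0.67 × -1.30 = 4.6290%
Jensen's α = Rp − E[R] = 11.5% − 4.6290% = 6.8710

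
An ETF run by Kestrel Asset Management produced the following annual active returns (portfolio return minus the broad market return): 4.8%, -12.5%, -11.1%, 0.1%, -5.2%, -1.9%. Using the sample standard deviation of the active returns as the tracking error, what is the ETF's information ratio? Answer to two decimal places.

-0.65

r̄ = (4.8 − 12.5 − 11.1 + 0.1 − 5.2 − 1.9) / 6 = -25.80 / 6 = -4.3000%
Sample σ = √[Σ(r − r̄)² / 5] = √[222.2200 / 5] = √44.4440 = 6.6666%
IR = r̄ / tracking error = -4.3000 / 6.6666 = -0.6450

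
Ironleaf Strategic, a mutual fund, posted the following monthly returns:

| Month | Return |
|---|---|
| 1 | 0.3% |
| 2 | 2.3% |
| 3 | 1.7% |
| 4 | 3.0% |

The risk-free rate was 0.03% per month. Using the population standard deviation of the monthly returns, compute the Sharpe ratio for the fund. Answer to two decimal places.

1.81

r̄ = (0.3 + 2.3 + 1.7 + 3) / 4 = 1.8250%
Σ(r − r̄)² = (0.3 − 1.8250)² + (2.3 − 1.8250)² + (1.7 − 1.8250)² + … = 3.9475
σ = √[3.9475 / 4] = 0.9934%
Sharpe = (r̄ − rf) / σ = (1.8250 − 0.03) / 0.9934 = 1.7950 / 0.9934 = 1.8069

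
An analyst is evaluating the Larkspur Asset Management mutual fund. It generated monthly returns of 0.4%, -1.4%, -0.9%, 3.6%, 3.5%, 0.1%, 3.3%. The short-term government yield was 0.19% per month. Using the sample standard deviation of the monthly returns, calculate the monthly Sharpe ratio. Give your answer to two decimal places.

r̄ = (0.4 − 1.4 − 0.9 + 3.6 + 3.5 + 0.1 + 3.3) / 7 = 8.60 / 7 = 1.2286%
Σ(r − r̄)² = (0.4 − 1.2286)² + (-1.4 − 1.2286)² + … = 28.4743
σ = √[28.4743 / 6] = 2.1785%
Sharpe = (r̄ − rf) / σ = (1.2286 − 0.19) / 2.1785 = 1.0386 / 2.1785 = 0.4768

0.48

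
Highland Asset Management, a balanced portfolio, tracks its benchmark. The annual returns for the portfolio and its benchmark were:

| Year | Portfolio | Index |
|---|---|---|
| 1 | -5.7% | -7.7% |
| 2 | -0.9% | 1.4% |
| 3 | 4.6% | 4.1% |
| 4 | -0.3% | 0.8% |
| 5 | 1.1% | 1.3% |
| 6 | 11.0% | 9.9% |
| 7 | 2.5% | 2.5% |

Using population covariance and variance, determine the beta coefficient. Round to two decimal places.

0.96

r̄p = 1.7571%,  r̄m = 1.7571%
Cov = Σ(rp − r̄p)(rm − r̄m) / 7 = 22.3167
Var(rm) = Σ(rm − r̄m)² / 7 = 23.2910
β = Cov / Var = 22.3167 / 23.2910 = 0.9582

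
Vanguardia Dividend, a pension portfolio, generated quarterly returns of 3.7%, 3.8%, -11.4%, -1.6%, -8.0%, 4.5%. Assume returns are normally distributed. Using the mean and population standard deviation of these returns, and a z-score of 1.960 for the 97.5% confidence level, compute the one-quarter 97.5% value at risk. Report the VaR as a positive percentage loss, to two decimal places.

13.67

r̄ = (3.7 + 3.8 − 11.4 − 1.6 − 8 + 4.5) / 6 = -9.00 / 6 = -1.5000%
Population std dev = √[231.4000 / 6] = 6.2102%
VaR = −(r̄ − z·σ) = −(-1.5000 − 1.960 × 6.2102) = −(-13.6720) = 13.6720%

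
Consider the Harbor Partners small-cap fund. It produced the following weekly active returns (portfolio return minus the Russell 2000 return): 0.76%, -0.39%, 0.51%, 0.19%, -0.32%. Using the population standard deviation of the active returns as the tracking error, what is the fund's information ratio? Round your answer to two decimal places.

0.33

r̄ = (0.76 − 0.39 + 0.51 + 0.19 − 0.32) / 5 = 0.1500%
Σ(r − r̄)² = 1.0158; population σ = √(1.0158/5) = 0.4507%
IR = r̄ / tracking error = 0.1500 / 0.4507 = 0.3328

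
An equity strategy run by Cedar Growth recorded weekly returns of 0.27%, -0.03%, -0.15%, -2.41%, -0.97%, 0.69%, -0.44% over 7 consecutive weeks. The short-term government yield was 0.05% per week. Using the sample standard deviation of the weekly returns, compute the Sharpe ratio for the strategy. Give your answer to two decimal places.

r̄ = (0.27 − 0.03 − 0.15 − 2.41 − 0.97 + 0.69 − 0.44) / 7 = -0.4343%
Σ(r − r̄)² = (0.27 − (-0.4343))² + (-0.03 − (-0.4343))² + (-0.15 − (-0.4343))² + … = 6.1948
σ = √[6.1948 / 6] = 1.0161%
Sharpe = (r̄ − rf) / σ = (-0.4343 − 0.05) / 1.0161 = -0.4843 / 1.0161 = -0.4766

-0.48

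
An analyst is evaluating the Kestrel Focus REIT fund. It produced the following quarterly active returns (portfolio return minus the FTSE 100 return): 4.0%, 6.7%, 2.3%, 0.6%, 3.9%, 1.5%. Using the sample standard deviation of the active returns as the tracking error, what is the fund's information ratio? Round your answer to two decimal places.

r̄ = (4 + 6.7 + 2.3 + 0.6 + 3.9 + 1.5) / 6 = 19.00 / 6 = 3.1667%
Σ(r − r̄)² = (4 − 3.1667)² + (6.7 − 3.1667)² + … = 23.8333
σ = √[23.8333 / 5] = 2.1833%
IR = r̄ / tracking error = 3.1667 / 2.1833 = 1.4504

1.45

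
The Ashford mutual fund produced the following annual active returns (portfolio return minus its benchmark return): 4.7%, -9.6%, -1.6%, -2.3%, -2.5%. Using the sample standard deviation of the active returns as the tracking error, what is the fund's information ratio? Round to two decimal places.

r̄ = (4.7 − 9.6 − 1.6 − 2.3 − 2.5) / 5 = -2.2600%
Sample std dev = √[102.8120 / 4] = 5.0698%
IR = r̄ / tracking error = -2.2600 / 5.0698 = -0.4458

-0.45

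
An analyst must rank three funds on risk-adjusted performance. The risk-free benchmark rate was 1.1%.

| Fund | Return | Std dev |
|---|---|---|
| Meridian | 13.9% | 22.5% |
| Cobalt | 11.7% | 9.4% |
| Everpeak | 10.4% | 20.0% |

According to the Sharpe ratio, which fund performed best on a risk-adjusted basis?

Meridian: Sharpe ratio = (13.9% − 1.1%) / 22.5% = 0.569
Cobalt: Sharpe ratio = (11.7% − 1.1%) / 9.4% = 1.128
Everpeak: Sharpe ratio = (10.4% − 1.1%) / 20.0% = 0.465
Highest: Cobalt (1.128).

Cobalt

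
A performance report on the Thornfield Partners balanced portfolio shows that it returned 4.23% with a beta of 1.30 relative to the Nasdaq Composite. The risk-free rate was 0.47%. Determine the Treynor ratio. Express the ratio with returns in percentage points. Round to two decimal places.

Treynor = (Rp − Rf) / β = (4.23% − 0.47%) / 1.30 = 3.76 / 1.30 = 2.8923

2.89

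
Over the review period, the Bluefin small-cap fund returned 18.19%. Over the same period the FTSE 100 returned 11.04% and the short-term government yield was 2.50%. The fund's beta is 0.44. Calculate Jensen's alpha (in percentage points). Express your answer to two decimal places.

11.93

CAPM expected return = Rf + β(Rm − Rf) = 2.50% + 0.44 × (11.04% − 2.50%) = 2.5 + 0.44 × 8.54 = 6.2576%
Jensen's α = Rp − E[R] = 18.19% − 6.2576% = 11.9324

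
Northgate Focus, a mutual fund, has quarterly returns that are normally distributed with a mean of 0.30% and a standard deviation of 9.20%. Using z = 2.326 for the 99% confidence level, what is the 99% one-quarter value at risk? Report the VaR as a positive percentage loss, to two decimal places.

21.10

VaR (as % loss) = −(μ − z·σ) = −(0.30% − 2.326 × 9.20%) = −(-21.0992%) = 21.0992%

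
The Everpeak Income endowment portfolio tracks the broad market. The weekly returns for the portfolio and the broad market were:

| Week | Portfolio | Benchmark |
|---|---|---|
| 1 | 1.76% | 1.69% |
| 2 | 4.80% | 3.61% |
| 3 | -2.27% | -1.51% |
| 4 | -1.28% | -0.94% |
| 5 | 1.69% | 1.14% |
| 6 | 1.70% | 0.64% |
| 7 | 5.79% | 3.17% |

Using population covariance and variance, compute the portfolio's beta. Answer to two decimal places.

r̄p = 1.7414%,  r̄m = 1.1143%
Cov = Σ(rp − r̄p)(rm − r̄m) / 7 = 4.6742
Var(rm) = Σ(rm − r̄m)² / 7 = 3.1598
β = Cov / Var = 4.6742 / 3.1598 = 1.4793

1.48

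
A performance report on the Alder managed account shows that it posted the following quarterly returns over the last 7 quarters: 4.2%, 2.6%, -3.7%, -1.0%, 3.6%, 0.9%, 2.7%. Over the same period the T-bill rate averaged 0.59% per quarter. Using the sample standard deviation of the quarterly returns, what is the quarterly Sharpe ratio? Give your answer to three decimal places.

μ = (4.2 + 2.6 − 3.7 − 1 + 3.6 + 0.9 + 2.7) / 7 = 1.3286%
Σ(r − μ)² = (4.2 − 1.3286)² + (2.6 − 1.3286)² + (-3.7 − 1.3286)² + … = 47.7943
σ = √[47.7943 / 6] = 2.8224%
Sharpe = (μ − rf) / σ = (1.3286 − 0.59) / 2.8224 = 0.7386 / 2.8224 = 0.2617

0.262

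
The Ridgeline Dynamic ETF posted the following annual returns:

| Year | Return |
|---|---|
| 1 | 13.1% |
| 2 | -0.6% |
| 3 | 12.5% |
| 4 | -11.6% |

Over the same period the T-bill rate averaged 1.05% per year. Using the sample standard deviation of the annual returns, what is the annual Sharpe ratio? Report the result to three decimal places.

μ = (13.1 − 0.6 + 12.5 − 11.6) / 4 = 3.3500%
Σ(r − μ)² = (13.1 − 3.3500)² + (-0.6 − 3.3500)² + (12.5 − 3.3500)² + … = 417.8900
sample σ = √(417.8900 / 3) = √139.2967 = 11.8024%
Sharpe = (μ − rf) / σ = (3.3500 − 1.05) / 11.8024 = 2.3000 / 11.8024 = 0.1949

0.195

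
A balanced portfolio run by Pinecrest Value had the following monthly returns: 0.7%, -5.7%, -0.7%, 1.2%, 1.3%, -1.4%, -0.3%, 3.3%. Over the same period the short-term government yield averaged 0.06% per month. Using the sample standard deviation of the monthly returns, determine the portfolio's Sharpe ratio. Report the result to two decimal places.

Mean return r̄ = -1.60 / 8 = -0.2000%
Σ(r − r̄)² = (0.7 − (-0.2000))² + (-5.7 − (-0.2000))² + (-0.7 − (-0.2000))² + … = 49.2200
σ = √[49.2200 / 7] = 2.6517%
Sharpe = (r̄ − rf) / σ = (-0.2000 − 0.06) / 2.6517 = -0.2600 / 2.6517 = -0.0981

-0.10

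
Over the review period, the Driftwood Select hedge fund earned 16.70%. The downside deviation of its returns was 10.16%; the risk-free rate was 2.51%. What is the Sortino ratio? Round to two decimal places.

1.40

Sortino = (Rp − Rf) / σd = (16.70% − 2.51%) / 10.16% = 14.19% / 10.16% = 1.3967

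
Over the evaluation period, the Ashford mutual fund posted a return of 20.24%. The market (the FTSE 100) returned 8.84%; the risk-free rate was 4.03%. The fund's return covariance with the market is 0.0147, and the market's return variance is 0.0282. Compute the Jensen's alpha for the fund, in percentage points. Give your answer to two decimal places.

β = Cov / Var = 0.0147 / 0.0282 = 0.5213
E[R] = Rf + β(Rm − Rf) = 4.03% + 0.5213 × (8.84% − 4.03%) = 6.5375%
α = Rp − E[R] = 20.24% − 6.5375% = 13.7025

13.70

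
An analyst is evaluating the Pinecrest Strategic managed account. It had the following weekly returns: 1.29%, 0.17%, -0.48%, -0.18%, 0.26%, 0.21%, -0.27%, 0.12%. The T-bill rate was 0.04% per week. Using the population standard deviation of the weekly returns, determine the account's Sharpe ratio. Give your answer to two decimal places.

0.20

μ = (1.29 + 0.17 − 0.48 − 0.18 + 0.26 + 0.21 − 0.27 + 0.12) / 8 = 1.120 / 8 = 0.1400%
Σ(r − μ)² = 1.9980; population σ = √(1.9980/8) = 0.4997%
Sharpe = (μ − rf) / σ = (0.1400 − 0.04) / 0.4997 = 0.1000 / 0.4997 = 0.2001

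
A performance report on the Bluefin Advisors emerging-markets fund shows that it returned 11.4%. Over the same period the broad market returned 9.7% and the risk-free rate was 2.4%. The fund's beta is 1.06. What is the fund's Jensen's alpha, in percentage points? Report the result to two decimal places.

CAPM expected return = Rf + β(Rm − Rf) = 2.4% + 1.06 × (9.7% − 2.4%) = 2.4 + 1.06 × 7.30 = 10.1380%
Jensen's α = Rp − E[R] = 11.4% − 10.1380% = 1.2620

1.26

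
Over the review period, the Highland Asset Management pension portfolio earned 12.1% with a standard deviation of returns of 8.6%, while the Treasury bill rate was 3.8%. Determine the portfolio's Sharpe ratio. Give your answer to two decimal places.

Sharpe = (Rp − Rf) / σp = (12.1% − 3.8%) / 8.6% = 8.30% / 8.6% = 0.9651

0.97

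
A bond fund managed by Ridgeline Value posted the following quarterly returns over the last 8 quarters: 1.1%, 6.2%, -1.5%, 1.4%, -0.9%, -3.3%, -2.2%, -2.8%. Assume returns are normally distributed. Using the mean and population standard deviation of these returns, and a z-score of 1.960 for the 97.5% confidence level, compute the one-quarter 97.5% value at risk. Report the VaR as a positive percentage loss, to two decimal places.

5.95

r̄ = (1.1 + 6.2 − 1.5 + 1.4 − 0.9 − 3.3 − 2.2 − 2.8) / 8 = -2.00 / 8 = -0.2500%
Population std dev = √[67.7400 / 8] = 2.9099%
VaR = −(r̄ − z·σ) = −(-0.2500 − 1.960 × 2.9099) = −(-5.9534) = 5.9534%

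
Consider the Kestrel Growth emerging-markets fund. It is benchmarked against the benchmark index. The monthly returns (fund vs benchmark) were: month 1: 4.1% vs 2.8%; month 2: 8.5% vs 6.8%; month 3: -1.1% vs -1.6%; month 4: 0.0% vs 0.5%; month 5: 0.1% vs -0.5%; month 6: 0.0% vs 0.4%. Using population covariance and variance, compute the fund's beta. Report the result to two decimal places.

1.20

r̄p = 1.9333%,  r̄m = 1.4000%
Cov = Σ(rp − r̄p)(rm − r̄m) / 6 = 9.1250
Var(rm) = Σ(rm − r̄m)² / 6 = 7.5900
β = Cov / Var = 9.1250 / 7.5900 = 1.2022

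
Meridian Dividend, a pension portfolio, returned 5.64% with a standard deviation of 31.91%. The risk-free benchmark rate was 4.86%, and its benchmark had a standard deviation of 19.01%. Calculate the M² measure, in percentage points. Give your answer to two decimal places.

5.32

Sharpe = (Rp − Rf) / σp = (5.64% − 4.86%) / 31.91% = 0.0244
M² = Rf + Sharpe × σm = 4.86% + 0.0244 × 19.01% = 5.3238%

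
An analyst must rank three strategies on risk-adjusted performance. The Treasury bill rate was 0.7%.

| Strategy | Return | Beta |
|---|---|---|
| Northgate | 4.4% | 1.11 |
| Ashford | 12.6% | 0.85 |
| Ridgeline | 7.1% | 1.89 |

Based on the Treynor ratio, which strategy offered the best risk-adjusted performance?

Northgate: Treynor = (4.4% − 0.7%) / 1.11 = 3.333
Ashford: Treynor = (12.6% − 0.7%) / 0.85 = 14.000
Ridgeline: Treynor = (7.1% − 0.7%) / 1.89 = 3.386
Highest: Ashford (14.000).

Ashford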